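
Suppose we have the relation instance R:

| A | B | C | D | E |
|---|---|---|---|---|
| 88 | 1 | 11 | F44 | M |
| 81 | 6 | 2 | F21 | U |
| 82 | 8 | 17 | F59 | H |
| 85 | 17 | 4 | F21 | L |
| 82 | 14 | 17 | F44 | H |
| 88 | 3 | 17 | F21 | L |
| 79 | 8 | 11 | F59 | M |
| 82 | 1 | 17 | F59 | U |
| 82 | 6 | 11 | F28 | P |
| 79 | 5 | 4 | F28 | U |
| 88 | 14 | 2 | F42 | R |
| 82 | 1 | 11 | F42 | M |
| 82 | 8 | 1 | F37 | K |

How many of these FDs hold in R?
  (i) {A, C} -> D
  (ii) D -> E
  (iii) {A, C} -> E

(i) {A, C} -> D: (A=82, C=17): 3 rows → D takes values {F59, F44} — violation; (A=82, C=11): 2 rows → D takes values {F28, F42} — violation — fails.
(ii) D -> E: D=F44: 2 rows → E takes values {M, H} — violation; D=F21: 3 rows → E takes values {U, L} — violation; D=F59: 3 rows → E takes values {H, M, U} — violation; D=F28: 2 rows → E takes values {P, U} — violation; D=F42: 2 rows → E takes values {R, M} — violation — fails.
(iii) {A, C} -> E: (A=82, C=17): 3 rows → E takes values {H, U} — violation; (A=82, C=11): 2 rows → E takes values {P, M} — violation — fails.
None of the 3 dependencies hold.

0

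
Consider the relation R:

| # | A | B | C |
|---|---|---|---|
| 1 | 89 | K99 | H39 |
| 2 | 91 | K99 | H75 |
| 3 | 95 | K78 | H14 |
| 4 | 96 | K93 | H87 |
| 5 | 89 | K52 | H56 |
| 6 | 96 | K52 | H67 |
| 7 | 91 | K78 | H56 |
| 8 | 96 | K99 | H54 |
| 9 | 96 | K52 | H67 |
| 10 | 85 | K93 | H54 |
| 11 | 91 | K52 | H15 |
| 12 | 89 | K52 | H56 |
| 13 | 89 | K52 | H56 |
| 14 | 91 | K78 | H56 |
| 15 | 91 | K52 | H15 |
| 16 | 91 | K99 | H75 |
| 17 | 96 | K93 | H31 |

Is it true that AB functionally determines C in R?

No

(A=89, B=K99): row 1 → C = H39 ✓
(A=91, B=K99): rows 2, 16 → C = H75, H75 ✓
(A=95, B=K78): row 3 → C = H14 ✓
(A=96, B=K93): rows 4, 17 → C takes values {H87, H31} — violation
(A=89, B=K52): rows 5, 12, 13 → C = H56, H56, H56 ✓
(A=96, B=K52): rows 6, 9 → C = H67, H67 ✓
(A=91, B=K78): rows 7, 14 → C = H56, H56 ✓
(A=96, B=K99): row 8 → C = H54 ✓
(A=85, B=K93): row 10 → C = H54 ✓
(A=91, B=K52): rows 11, 15 → C = H15, H15 ✓
Two rows agree on AB but differ on C, so AB → C does not hold.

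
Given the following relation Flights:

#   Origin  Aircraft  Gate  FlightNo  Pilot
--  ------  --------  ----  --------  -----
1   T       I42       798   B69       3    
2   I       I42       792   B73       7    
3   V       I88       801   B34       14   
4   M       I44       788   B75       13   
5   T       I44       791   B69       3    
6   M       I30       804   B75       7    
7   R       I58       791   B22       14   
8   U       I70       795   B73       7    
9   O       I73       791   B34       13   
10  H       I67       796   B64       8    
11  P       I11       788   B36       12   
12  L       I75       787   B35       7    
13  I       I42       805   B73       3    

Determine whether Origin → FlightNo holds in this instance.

Origin=T: rows 1, 5 → FlightNo = B69, B69 ✓
Origin=I: rows 2, 13 → FlightNo = B73, B73 ✓
Origin=V: row 3 → FlightNo = B34 ✓
Origin=M: rows 4, 6 → FlightNo = B75, B75 ✓
Origin=R: row 7 → FlightNo = B22 ✓
Origin=U: row 8 → FlightNo = B73 ✓
Origin=O: row 9 → FlightNo = B34 ✓
Origin=H: row 10 → FlightNo = B64 ✓
Origin=P: row 11 → FlightNo = B36 ✓
Origin=L: row 12 → FlightNo = B35 ✓
Every Origin value is associated with a single FlightNo value, so Origin → FlightNo holds.

Yes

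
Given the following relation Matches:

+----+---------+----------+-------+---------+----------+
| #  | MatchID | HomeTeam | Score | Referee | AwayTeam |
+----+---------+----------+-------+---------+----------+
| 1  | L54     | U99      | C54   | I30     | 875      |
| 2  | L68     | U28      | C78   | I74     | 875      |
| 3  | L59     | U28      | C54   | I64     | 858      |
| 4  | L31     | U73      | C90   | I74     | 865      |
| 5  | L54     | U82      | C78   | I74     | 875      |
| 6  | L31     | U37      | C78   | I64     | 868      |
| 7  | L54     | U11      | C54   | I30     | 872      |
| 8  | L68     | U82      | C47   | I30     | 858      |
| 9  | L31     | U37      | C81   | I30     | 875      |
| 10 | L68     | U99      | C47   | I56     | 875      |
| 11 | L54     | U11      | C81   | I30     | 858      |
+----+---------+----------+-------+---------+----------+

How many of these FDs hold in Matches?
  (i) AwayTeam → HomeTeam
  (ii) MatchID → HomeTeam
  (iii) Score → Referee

0

(i) AwayTeam → HomeTeam: AwayTeam=875: rows 1, 2, 5, 9, 10 → HomeTeam takes values {U99, U28, U82, U37} — violation; AwayTeam=858: rows 3, 8, 11 → HomeTeam takes values {U28, U82, U11} — violation — fails.
(ii) MatchID → HomeTeam: MatchID=L54: rows 1, 5, 7, 11 → HomeTeam takes values {U99, U82, U11} — violation; MatchID=L68: rows 2, 8, 10 → HomeTeam takes values {U28, U82, U99} — violation; MatchID=L31: rows 4, 6, 9 → HomeTeam takes values {U73, U37} — violation — fails.
(iii) Score → Referee: Score=C54: rows 1, 3, 7 → Referee takes values {I30, I64} — violation; Score=C78: rows 2, 5, 6 → Referee takes values {I74, I64} — violation; Score=C47: rows 8, 10 → Referee takes values {I30, I56} — violation — fails.
None of the 3 dependencies hold.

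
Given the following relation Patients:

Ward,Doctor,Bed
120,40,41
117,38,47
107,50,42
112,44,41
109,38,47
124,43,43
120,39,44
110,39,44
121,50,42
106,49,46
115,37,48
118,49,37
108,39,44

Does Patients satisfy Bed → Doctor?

No

Bed=41: 2 rows → Doctor takes values {40, 44} — violation
Bed=47: 2 rows → Doctor = 38, 38 ✓
Bed=42: 2 rows → Doctor = 50, 50 ✓
Bed=43: 1 row → Doctor = 43 ✓
Bed=44: 3 rows → Doctor = 39, 39, 39 ✓
Bed=46: 1 row → Doctor = 49 ✓
Bed=48: 1 row → Doctor = 37 ✓
Bed=37: 1 row → Doctor = 49 ✓
Two rows agree on Bed but differ on Doctor, so Bed → Doctor does not hold.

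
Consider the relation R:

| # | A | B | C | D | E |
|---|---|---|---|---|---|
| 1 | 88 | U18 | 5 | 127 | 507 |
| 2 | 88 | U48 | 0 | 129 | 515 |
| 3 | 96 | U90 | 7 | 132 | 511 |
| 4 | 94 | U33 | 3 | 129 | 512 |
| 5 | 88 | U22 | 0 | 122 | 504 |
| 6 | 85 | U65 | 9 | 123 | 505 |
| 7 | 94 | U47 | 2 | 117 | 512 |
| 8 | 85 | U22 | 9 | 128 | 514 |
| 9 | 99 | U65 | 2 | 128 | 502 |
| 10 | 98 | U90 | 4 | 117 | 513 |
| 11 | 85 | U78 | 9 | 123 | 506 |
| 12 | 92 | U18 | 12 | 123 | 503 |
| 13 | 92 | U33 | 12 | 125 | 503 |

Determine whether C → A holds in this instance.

C=5: row 1 → A = 88 ✓
C=0: rows 2, 5 → A = 88, 88 ✓
C=7: row 3 → A = 96 ✓
C=3: row 4 → A = 94 ✓
C=9: rows 6, 8, 11 → A = 85, 85, 85 ✓
C=2: rows 7, 9 → A takes values {94, 99} — violation
C=4: row 10 → A = 98 ✓
C=12: rows 12, 13 → A = 92, 92 ✓
Two rows agree on C but differ on A, so C → A does not hold.

No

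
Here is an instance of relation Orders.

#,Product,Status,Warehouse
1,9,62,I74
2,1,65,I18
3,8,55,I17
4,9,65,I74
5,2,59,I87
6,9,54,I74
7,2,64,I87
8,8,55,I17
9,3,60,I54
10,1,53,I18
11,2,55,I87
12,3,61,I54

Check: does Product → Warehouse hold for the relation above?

Product=9: rows 1, 4, 6 → Warehouse = I74, I74, I74 ✓
Product=1: rows 2, 10 → Warehouse = I18, I18 ✓
Product=8: rows 3, 8 → Warehouse = I17, I17 ✓
Product=2: rows 5, 7, 11 → Warehouse = I87, I87, I87 ✓
Product=3: rows 9, 12 → Warehouse = I54, I54 ✓
Every Product value is associated with a single Warehouse value, so Product → Warehouse holds.

Yes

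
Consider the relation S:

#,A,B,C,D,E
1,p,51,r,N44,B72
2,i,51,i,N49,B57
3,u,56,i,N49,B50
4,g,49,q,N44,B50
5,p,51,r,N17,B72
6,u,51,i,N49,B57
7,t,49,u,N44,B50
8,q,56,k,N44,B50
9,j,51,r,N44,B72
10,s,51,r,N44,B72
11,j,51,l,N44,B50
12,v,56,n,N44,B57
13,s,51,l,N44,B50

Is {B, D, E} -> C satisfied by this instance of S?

(B=51, D=N44, E=B72): rows 1, 9, 10 → C = r, r, r ✓
(B=51, D=N49, E=B57): rows 2, 6 → C = i, i ✓
(B=56, D=N49, E=B50): row 3 → C = i ✓
(B=49, D=N44, E=B50): rows 4, 7 → C takes values {q, u} — violation
(B=51, D=N17, E=B72): row 5 → C = r ✓
(B=56, D=N44, E=B50): row 8 → C = k ✓
(B=51, D=N44, E=B50): rows 11, 13 → C = l, l ✓
(B=56, D=N44, E=B57): row 12 → C = n ✓
Two rows agree on {B, D, E} but differ on C, so {B, D, E} -> C does not hold.

No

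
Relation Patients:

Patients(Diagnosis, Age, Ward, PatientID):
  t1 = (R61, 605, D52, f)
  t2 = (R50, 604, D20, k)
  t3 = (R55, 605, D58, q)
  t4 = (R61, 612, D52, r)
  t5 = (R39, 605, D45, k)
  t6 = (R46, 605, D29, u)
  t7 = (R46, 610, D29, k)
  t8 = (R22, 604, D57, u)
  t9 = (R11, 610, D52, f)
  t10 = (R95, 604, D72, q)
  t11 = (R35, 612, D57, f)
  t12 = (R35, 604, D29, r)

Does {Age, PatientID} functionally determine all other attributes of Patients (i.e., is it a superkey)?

All 12 rows have distinct {Age, PatientID} values, so {Age, PatientID} → (all attributes) holds and {Age, PatientID} is a superkey.

Yes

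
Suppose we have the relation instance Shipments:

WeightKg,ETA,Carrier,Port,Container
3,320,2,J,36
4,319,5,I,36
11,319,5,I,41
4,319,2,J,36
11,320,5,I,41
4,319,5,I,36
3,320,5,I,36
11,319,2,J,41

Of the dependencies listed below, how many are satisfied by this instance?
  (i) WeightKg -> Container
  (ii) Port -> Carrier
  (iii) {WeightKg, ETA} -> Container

3

(i) WeightKg -> Container: every LHS value maps to a single RHS value — holds.
(ii) Port -> Carrier: every LHS value maps to a single RHS value — holds.
(iii) {WeightKg, ETA} -> Container: every LHS value maps to a single RHS value — holds.
3 of the 3 dependencies hold.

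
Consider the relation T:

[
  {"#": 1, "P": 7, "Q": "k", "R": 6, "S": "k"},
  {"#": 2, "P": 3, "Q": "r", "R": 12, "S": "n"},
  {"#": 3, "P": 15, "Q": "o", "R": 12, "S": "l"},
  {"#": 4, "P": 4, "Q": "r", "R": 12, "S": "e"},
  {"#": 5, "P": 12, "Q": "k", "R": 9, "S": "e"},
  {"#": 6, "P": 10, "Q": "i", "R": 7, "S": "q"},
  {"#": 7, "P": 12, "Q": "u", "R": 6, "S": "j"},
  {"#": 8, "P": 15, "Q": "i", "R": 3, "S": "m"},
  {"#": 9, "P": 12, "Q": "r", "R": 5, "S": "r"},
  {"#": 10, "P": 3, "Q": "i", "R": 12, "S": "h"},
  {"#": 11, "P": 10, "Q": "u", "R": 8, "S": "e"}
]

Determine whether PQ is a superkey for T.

Yes

All 11 rows have distinct PQ values, so PQ → (all attributes) holds and PQ is a superkey.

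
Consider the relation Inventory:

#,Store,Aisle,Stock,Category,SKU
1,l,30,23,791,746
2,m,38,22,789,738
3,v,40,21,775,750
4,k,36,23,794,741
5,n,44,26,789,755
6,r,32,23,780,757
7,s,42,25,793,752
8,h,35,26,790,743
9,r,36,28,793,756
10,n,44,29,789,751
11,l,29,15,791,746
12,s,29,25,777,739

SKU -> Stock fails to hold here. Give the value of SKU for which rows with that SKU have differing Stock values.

746

SKU=746: rows 1, 11 → Stock takes values {23, 15} — violation
SKU=738: row 2 → Stock = 22 ✓
SKU=750: row 3 → Stock = 21 ✓
SKU=741: row 4 → Stock = 23 ✓
SKU=755: row 5 → Stock = 26 ✓
SKU=757: row 6 → Stock = 23 ✓
SKU=752: row 7 → Stock = 25 ✓
SKU=743: row 8 → Stock = 26 ✓
SKU=756: row 9 → Stock = 28 ✓
SKU=751: row 10 → Stock = 29 ✓
SKU=739: row 12 → Stock = 25 ✓
The only SKU value with inconsistent Stock is SKU=746.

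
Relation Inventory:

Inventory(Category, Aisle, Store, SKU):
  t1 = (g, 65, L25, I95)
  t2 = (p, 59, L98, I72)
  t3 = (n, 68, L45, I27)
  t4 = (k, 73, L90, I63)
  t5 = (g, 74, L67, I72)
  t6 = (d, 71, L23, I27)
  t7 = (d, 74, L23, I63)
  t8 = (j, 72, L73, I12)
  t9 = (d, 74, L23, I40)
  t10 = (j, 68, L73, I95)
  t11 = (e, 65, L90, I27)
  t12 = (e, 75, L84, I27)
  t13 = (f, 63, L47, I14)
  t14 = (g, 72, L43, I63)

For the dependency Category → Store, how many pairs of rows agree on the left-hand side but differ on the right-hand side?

4

Category=g: violating pairs (1,5), (1,14), (5,14) — 3 pairs.
Category=d: all 3 rows agree on Store — 0 pairs.
Category=j: all 2 rows agree on Store — 0 pairs.
Category=e: violating pairs (11,12) — 1 pair.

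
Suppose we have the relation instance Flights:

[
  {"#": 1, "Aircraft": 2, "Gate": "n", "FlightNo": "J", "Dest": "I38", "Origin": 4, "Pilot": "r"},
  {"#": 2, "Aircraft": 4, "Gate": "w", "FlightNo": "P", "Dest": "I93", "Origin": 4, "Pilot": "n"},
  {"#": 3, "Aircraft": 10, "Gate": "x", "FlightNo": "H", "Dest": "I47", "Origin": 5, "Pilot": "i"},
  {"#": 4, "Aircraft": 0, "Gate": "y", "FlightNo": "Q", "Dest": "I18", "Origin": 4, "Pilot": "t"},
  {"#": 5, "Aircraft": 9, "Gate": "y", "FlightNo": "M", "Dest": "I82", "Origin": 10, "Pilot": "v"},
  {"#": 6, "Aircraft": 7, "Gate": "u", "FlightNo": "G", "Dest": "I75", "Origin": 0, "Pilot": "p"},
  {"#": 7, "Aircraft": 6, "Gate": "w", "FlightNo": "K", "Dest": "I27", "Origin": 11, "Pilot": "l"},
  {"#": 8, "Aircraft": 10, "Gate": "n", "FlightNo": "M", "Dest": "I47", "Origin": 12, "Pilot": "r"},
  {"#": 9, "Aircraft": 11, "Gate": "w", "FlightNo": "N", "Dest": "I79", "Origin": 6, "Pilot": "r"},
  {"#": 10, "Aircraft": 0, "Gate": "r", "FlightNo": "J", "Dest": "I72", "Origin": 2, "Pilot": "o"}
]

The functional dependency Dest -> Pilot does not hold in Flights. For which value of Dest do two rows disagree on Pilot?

I47

Dest=I38: row 1 → Pilot = r ✓
Dest=I93: row 2 → Pilot = n ✓
Dest=I47: rows 3, 8 → Pilot takes values {i, r} — violation
Dest=I18: row 4 → Pilot = t ✓
Dest=I82: row 5 → Pilot = v ✓
Dest=I75: row 6 → Pilot = p ✓
Dest=I27: row 7 → Pilot = l ✓
Dest=I79: row 9 → Pilot = r ✓
Dest=I72: row 10 → Pilot = o ✓
The only Dest value with inconsistent Pilot is Dest=I47.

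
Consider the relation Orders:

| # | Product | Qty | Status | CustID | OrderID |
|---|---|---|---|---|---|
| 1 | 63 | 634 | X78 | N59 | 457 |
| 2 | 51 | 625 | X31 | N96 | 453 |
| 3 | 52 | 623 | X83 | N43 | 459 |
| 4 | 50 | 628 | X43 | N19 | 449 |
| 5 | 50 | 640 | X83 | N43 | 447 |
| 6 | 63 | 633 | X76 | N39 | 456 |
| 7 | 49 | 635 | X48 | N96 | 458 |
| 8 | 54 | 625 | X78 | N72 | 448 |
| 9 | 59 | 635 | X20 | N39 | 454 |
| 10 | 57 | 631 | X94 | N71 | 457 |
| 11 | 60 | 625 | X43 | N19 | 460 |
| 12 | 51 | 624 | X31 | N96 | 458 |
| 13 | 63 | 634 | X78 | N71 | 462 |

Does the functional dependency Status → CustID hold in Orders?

Status=X78: rows 1, 8, 13 → CustID takes values {N59, N72, N71} — violation
Status=X31: rows 2, 12 → CustID = N96, N96 ✓
Status=X83: rows 3, 5 → CustID = N43, N43 ✓
Status=X43: rows 4, 11 → CustID = N19, N19 ✓
Status=X76: row 6 → CustID = N39 ✓
Status=X48: row 7 → CustID = N96 ✓
Status=X20: row 9 → CustID = N39 ✓
Status=X94: row 10 → CustID = N71 ✓
Two rows agree on Status but differ on CustID, so Status → CustID does not hold.

No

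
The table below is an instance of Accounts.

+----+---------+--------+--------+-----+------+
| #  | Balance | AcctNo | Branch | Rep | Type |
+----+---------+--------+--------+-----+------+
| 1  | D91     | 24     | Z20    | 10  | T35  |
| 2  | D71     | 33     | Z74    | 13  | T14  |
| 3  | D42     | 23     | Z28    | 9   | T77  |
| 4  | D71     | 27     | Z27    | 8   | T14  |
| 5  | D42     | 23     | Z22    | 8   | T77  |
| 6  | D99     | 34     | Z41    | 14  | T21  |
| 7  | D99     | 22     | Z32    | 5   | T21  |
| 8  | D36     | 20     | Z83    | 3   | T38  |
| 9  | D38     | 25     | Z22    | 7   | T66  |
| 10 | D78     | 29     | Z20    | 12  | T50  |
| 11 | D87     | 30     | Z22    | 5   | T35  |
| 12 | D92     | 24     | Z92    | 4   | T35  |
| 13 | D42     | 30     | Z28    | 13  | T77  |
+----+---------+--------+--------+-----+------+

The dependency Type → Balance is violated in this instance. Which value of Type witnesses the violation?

Type=T35: rows 1, 11, 12 → Balance takes values {D91, D87, D92} — violation
Type=T14: rows 2, 4 → Balance = D71, D71 ✓
Type=T77: rows 3, 5, 13 → Balance = D42, D42, D42 ✓
Type=T21: rows 6, 7 → Balance = D99, D99 ✓
Type=T38: row 8 → Balance = D36 ✓
Type=T66: row 9 → Balance = D38 ✓
Type=T50: row 10 → Balance = D78 ✓
The only Type value with inconsistent Balance is Type=T35.

T35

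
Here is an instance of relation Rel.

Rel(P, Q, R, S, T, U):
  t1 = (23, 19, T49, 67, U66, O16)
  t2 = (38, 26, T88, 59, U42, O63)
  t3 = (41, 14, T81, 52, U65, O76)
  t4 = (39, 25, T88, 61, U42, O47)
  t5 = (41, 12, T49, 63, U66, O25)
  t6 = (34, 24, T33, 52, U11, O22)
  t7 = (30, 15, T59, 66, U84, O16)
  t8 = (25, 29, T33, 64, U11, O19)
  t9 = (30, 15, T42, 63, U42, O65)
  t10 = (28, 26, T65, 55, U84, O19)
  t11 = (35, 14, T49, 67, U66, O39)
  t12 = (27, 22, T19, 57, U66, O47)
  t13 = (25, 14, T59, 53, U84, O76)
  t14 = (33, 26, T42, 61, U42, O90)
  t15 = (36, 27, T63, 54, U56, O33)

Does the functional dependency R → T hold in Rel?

Yes

R=T49: rows 1, 5, 11 → T = U66, U66, U66 ✓
R=T88: rows 2, 4 → T = U42, U42 ✓
R=T81: row 3 → T = U65 ✓
R=T33: rows 6, 8 → T = U11, U11 ✓
R=T59: rows 7, 13 → T = U84, U84 ✓
R=T42: rows 9, 14 → T = U42, U42 ✓
R=T65: row 10 → T = U84 ✓
R=T19: row 12 → T = U66 ✓
R=T63: row 15 → T = U56 ✓
Every R value is associated with a single T value, so R → T holds.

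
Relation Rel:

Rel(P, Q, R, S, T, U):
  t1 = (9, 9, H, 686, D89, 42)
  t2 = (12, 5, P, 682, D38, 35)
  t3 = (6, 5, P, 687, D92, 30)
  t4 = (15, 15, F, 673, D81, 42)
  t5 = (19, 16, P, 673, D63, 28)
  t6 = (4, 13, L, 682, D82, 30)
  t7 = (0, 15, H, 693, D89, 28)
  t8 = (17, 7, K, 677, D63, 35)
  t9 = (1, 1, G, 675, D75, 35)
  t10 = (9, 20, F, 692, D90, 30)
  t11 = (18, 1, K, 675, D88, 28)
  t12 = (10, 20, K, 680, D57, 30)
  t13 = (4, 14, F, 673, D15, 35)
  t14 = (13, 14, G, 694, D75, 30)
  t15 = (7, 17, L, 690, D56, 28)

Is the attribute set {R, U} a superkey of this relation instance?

Yes

All 15 rows have distinct {R, U} values, so {R, U} → (all attributes) holds and {R, U} is a superkey.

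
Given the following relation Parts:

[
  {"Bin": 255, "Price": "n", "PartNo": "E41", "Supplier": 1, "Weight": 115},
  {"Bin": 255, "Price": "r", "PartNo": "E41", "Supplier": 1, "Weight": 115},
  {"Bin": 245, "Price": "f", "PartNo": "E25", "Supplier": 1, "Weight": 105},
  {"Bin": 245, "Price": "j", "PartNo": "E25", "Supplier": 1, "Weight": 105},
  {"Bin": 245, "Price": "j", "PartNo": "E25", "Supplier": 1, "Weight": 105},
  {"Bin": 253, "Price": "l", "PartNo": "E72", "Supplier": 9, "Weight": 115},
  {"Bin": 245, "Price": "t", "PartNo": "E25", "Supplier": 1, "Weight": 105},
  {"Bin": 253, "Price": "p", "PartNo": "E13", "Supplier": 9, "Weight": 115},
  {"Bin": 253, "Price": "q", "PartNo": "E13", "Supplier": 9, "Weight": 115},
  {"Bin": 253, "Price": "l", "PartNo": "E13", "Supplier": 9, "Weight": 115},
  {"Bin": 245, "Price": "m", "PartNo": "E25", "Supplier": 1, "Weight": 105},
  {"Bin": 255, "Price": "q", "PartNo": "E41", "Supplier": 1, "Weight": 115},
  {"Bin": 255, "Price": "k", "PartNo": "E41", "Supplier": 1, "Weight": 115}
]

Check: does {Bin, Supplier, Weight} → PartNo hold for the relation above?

(Bin=255, Supplier=1, Weight=115): 4 rows → PartNo = E41, E41, E41, E41 ✓
(Bin=245, Supplier=1, Weight=105): 5 rows → PartNo = E25, E25, E25, E25, E25 ✓
(Bin=253, Supplier=9, Weight=115): 4 rows → PartNo takes values {E72, E13} — violation
Two rows agree on {Bin, Supplier, Weight} but differ on PartNo, so {Bin, Supplier, Weight} → PartNo does not hold.

No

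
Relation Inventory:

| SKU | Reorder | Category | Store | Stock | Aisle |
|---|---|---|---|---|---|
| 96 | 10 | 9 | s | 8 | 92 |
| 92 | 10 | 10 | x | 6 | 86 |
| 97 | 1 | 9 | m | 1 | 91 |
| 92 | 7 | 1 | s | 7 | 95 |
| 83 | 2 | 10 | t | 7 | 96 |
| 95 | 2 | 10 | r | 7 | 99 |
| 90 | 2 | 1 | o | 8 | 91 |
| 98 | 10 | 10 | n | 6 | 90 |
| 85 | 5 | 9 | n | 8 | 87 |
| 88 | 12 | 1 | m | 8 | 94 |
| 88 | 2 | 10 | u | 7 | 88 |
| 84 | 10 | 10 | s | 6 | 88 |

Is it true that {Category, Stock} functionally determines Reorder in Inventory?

No

(Category=9, Stock=8): 2 rows → Reorder takes values {10, 5} — violation
(Category=10, Stock=6): 3 rows → Reorder = 10, 10, 10 ✓
(Category=9, Stock=1): 1 row → Reorder = 1 ✓
(Category=1, Stock=7): 1 row → Reorder = 7 ✓
(Category=10, Stock=7): 3 rows → Reorder = 2, 2, 2 ✓
(Category=1, Stock=8): 2 rows → Reorder takes values {2, 12} — violation
Two rows agree on {Category, Stock} but differ on Reorder, so {Category, Stock} -> Reorder does not hold.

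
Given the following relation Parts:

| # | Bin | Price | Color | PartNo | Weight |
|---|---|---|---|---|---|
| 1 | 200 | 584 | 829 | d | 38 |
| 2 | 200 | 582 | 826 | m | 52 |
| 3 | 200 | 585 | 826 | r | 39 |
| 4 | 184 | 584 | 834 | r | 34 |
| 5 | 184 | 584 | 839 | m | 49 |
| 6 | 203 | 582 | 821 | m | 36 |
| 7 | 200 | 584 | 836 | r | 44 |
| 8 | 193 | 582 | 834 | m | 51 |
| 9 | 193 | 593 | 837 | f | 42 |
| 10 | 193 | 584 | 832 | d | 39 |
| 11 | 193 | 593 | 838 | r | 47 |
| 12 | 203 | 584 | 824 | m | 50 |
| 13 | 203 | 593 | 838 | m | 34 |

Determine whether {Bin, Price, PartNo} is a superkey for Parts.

All 13 rows have distinct {Bin, Price, PartNo} values, so {Bin, Price, PartNo} → (all attributes) holds and {Bin, Price, PartNo} is a superkey.

Yes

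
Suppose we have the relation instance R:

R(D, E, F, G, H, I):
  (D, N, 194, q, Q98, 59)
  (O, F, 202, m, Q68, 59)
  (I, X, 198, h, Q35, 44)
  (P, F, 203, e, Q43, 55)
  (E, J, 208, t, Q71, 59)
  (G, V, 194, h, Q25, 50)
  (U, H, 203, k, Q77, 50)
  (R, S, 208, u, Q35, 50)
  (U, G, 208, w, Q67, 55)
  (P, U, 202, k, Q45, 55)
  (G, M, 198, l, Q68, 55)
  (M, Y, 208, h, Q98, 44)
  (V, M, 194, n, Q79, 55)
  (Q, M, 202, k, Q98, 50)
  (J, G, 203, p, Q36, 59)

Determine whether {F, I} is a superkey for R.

All 15 rows have distinct {F, I} values, so {F, I} → (all attributes) holds and {F, I} is a superkey.

Yes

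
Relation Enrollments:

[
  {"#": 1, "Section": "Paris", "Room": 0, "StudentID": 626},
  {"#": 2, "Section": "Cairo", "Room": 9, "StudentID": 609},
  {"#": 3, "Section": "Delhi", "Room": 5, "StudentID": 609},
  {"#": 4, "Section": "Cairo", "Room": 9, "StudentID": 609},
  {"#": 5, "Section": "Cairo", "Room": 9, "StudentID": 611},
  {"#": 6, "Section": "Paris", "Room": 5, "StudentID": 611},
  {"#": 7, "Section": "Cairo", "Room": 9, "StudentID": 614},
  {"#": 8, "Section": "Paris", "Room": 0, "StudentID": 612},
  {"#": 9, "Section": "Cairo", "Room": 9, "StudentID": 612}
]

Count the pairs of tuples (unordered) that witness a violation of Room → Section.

1

Room=0: all 2 rows agree on Section — 0 pairs.
Room=9: all 5 rows agree on Section — 0 pairs.
Room=5: violating pairs (3,6) — 1 pair.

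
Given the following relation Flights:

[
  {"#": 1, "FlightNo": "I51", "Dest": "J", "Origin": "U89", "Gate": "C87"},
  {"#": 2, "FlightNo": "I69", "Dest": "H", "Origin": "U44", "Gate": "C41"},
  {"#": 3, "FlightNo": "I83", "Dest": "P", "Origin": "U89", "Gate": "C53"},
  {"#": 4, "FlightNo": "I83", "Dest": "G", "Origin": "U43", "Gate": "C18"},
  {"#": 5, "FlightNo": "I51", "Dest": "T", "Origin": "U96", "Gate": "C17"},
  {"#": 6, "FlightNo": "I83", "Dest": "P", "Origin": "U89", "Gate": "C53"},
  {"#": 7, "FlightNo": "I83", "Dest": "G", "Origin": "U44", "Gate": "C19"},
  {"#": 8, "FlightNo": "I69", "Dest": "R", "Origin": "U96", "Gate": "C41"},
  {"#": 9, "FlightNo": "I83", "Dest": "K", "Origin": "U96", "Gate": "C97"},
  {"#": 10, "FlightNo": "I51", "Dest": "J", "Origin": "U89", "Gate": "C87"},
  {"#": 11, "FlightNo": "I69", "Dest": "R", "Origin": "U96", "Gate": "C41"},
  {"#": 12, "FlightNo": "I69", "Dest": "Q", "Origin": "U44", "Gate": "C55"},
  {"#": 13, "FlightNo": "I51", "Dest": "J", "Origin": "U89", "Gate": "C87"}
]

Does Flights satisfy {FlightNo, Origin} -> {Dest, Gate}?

(FlightNo=I51, Origin=U89): rows 1, 10, 13 → {Dest,Gate} = (J, C87), (J, C87), (J, C87) ✓
(FlightNo=I69, Origin=U44): rows 2, 12 → {Dest,Gate} takes values {(H, C41), (Q, C55)} — violation
(FlightNo=I83, Origin=U89): rows 3, 6 → {Dest,Gate} = (P, C53), (P, C53) ✓
(FlightNo=I83, Origin=U43): row 4 → {Dest,Gate} = (G, C18) ✓
(FlightNo=I51, Origin=U96): row 5 → {Dest,Gate} = (T, C17) ✓
(FlightNo=I83, Origin=U44): row 7 → {Dest,Gate} = (G, C19) ✓
(FlightNo=I69, Origin=U96): rows 8, 11 → {Dest,Gate} = (R, C41), (R, C41) ✓
(FlightNo=I83, Origin=U96): row 9 → {Dest,Gate} = (K, C97) ✓
Two rows agree on {FlightNo, Origin} but differ on {Dest, Gate}, so {FlightNo, Origin} -> {Dest, Gate} does not hold.

No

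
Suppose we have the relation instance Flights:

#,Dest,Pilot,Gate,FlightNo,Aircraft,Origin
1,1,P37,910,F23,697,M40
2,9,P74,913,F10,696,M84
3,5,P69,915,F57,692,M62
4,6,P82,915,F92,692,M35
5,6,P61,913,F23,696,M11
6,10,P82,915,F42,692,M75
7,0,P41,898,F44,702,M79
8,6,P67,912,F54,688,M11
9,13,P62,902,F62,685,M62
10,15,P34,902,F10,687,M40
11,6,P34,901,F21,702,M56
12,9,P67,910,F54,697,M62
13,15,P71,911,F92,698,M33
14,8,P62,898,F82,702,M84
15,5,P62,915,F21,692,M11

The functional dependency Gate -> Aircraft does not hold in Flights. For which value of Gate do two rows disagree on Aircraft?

Gate=910: rows 1, 12 → Aircraft = 697, 697 ✓
Gate=913: rows 2, 5 → Aircraft = 696, 696 ✓
Gate=915: rows 3, 4, 6, 15 → Aircraft = 692, 692, 692, 692 ✓
Gate=898: rows 7, 14 → Aircraft = 702, 702 ✓
Gate=912: row 8 → Aircraft = 688 ✓
Gate=902: rows 9, 10 → Aircraft takes values {685, 687} — violation
Gate=901: row 11 → Aircraft = 702 ✓
Gate=911: row 13 → Aircraft = 698 ✓
The only Gate value with inconsistent Aircraft is Gate=902.

902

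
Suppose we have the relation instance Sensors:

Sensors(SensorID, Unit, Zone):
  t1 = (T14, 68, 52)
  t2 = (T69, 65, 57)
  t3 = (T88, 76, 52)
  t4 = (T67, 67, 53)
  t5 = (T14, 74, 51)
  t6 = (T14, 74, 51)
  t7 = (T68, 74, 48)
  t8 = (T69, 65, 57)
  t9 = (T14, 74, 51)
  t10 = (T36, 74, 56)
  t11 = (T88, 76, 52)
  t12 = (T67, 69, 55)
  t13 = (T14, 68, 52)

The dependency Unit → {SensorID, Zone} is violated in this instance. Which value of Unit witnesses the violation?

Unit=68: rows 1, 13 → {SensorID,Zone} = (T14, 52), (T14, 52) ✓
Unit=65: rows 2, 8 → {SensorID,Zone} = (T69, 57), (T69, 57) ✓
Unit=76: rows 3, 11 → {SensorID,Zone} = (T88, 52), (T88, 52) ✓
Unit=67: row 4 → {SensorID,Zone} = (T67, 53) ✓
Unit=74: rows 5, 6, 7, 9, 10 → {SensorID,Zone} takes values {(T14, 51), (T68, 48), (T36, 56)} — violation
Unit=69: row 12 → {SensorID,Zone} = (T67, 55) ✓
The only Unit value with inconsistent RHS is Unit=74.

74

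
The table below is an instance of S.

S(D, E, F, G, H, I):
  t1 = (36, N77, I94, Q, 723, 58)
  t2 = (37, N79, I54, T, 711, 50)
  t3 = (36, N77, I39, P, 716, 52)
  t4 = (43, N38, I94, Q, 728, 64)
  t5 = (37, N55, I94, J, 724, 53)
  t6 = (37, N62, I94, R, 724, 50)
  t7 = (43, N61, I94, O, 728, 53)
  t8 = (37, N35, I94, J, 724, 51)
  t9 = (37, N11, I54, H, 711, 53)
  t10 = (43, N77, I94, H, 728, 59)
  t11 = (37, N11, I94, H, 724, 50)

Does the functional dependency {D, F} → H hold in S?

Yes

(D=36, F=I94): row 1 → H = 723 ✓
(D=37, F=I54): rows 2, 9 → H = 711, 711 ✓
(D=36, F=I39): row 3 → H = 716 ✓
(D=43, F=I94): rows 4, 7, 10 → H = 728, 728, 728 ✓
(D=37, F=I94): rows 5, 6, 8, 11 → H = 724, 724, 724, 724 ✓
Every {D, F} value is associated with a single H value, so {D, F} → H holds.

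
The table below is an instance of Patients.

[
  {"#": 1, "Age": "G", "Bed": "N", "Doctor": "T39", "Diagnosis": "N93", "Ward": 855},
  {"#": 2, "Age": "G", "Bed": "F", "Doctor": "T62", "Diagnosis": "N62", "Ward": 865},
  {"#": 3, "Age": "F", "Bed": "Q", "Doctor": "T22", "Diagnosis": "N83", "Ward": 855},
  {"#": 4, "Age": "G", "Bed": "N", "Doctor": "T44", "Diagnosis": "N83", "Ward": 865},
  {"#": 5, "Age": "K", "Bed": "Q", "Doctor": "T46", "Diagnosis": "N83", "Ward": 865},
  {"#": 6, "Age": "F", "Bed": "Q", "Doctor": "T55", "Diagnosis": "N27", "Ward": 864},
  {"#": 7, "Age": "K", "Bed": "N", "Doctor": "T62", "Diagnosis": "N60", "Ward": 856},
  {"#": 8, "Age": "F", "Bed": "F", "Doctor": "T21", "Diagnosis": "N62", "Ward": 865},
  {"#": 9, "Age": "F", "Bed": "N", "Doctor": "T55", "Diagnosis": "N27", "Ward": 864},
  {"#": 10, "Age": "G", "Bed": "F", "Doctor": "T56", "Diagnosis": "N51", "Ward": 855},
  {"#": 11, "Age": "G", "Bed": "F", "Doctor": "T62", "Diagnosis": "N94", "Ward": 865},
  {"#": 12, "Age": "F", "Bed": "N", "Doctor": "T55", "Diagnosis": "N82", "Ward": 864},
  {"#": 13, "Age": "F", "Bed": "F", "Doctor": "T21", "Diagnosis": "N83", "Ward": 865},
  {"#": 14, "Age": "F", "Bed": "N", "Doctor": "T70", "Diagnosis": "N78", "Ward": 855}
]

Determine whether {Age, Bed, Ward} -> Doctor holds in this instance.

(Age=G, Bed=N, Ward=855): row 1 → Doctor = T39 ✓
(Age=G, Bed=F, Ward=865): rows 2, 11 → Doctor = T62, T62 ✓
(Age=F, Bed=Q, Ward=855): row 3 → Doctor = T22 ✓
(Age=G, Bed=N, Ward=865): row 4 → Doctor = T44 ✓
(Age=K, Bed=Q, Ward=865): row 5 → Doctor = T46 ✓
(Age=F, Bed=Q, Ward=864): row 6 → Doctor = T55 ✓
(Age=K, Bed=N, Ward=856): row 7 → Doctor = T62 ✓
(Age=F, Bed=F, Ward=865): rows 8, 13 → Doctor = T21, T21 ✓
(Age=F, Bed=N, Ward=864): rows 9, 12 → Doctor = T55, T55 ✓
(Age=G, Bed=F, Ward=855): row 10 → Doctor = T56 ✓
(Age=F, Bed=N, Ward=855): row 14 → Doctor = T70 ✓
Every {Age, Bed, Ward} value is associated with a single Doctor value, so {Age, Bed, Ward} -> Doctor holds.

Yes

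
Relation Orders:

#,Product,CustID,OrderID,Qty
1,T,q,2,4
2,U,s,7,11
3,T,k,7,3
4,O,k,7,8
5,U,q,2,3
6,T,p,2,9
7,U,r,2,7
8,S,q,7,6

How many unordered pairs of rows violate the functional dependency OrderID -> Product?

OrderID=2: violating pairs (1,5), (1,7), (5,6), (6,7) — 4 pairs.
OrderID=7: violating pairs (2,3), (2,4), (2,8), (3,4), (3,8), (4,8) — 6 pairs.

10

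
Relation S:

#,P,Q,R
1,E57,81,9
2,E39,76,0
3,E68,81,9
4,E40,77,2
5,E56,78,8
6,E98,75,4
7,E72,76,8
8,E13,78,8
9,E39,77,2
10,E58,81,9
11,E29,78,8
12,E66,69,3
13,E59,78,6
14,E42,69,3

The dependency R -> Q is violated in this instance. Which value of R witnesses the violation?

8

R=9: rows 1, 3, 10 → Q = 81, 81, 81 ✓
R=0: row 2 → Q = 76 ✓
R=2: rows 4, 9 → Q = 77, 77 ✓
R=8: rows 5, 7, 8, 11 → Q takes values {78, 76} — violation
R=4: row 6 → Q = 75 ✓
R=3: rows 12, 14 → Q = 69, 69 ✓
R=6: row 13 → Q = 78 ✓
The only R value with inconsistent Q is R=8.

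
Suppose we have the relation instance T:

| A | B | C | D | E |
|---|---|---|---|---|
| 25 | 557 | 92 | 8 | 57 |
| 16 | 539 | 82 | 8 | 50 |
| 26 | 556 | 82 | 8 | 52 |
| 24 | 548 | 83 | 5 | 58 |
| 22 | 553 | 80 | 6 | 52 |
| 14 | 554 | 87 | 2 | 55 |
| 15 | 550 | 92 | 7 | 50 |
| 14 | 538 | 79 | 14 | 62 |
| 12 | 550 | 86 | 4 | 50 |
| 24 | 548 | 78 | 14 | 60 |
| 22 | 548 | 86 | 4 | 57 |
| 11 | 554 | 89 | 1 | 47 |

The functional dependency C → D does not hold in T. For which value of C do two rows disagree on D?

C=92: 2 rows → D takes values {8, 7} — violation
C=82: 2 rows → D = 8, 8 ✓
C=83: 1 row → D = 5 ✓
C=80: 1 row → D = 6 ✓
C=87: 1 row → D = 2 ✓
C=79: 1 row → D = 14 ✓
C=86: 2 rows → D = 4, 4 ✓
C=78: 1 row → D = 14 ✓
C=89: 1 row → D = 1 ✓
The only C value with inconsistent D is C=92.

92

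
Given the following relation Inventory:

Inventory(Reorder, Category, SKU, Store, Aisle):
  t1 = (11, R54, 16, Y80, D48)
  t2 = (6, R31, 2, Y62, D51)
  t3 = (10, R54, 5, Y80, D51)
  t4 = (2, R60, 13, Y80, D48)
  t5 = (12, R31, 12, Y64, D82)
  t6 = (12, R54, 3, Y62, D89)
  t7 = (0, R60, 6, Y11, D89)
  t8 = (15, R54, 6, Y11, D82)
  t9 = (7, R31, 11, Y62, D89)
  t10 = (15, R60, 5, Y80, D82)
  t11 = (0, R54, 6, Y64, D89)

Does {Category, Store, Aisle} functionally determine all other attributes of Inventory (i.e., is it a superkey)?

All 11 rows have distinct {Category, Store, Aisle} values, so {Category, Store, Aisle} → (all attributes) holds and {Category, Store, Aisle} is a superkey.

Yes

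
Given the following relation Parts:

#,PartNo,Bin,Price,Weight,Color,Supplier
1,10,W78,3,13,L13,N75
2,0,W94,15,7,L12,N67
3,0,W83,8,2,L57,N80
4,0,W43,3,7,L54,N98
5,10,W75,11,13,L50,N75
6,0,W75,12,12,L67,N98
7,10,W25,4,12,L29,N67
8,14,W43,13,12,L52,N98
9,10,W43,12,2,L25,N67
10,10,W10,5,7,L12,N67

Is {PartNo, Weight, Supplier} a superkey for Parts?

No

Rows 1 and 5 have the same {PartNo, Weight, Supplier} value (PartNo=10, Weight=13, Supplier=N75) but are distinct tuples, so {PartNo, Weight, Supplier} does not determine every attribute — not a superkey.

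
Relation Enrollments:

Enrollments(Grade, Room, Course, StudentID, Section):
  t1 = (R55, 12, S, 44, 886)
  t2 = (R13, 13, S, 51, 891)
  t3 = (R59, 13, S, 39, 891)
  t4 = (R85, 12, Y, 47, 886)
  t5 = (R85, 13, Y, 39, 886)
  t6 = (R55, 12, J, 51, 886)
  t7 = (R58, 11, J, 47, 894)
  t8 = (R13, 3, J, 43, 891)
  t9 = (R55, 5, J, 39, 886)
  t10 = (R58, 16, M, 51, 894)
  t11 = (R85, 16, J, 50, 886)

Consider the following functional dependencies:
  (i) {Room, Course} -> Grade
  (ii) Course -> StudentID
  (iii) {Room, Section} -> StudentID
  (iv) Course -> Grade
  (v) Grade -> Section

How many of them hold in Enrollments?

1

(i) {Room, Course} -> Grade: (Room=13, Course=S): rows 2, 3 → Grade takes values {R13, R59} — violation — fails.
(ii) Course -> StudentID: Course=S: rows 1, 2, 3 → StudentID takes values {44, 51, 39} — violation; Course=Y: rows 4, 5 → StudentID takes values {47, 39} — violation; Course=J: rows 6, 7, 8, 9, 11 → StudentID takes values {51, 47, 43, 39, 50} — violation — fails.
(iii) {Room, Section} -> StudentID: (Room=12, Section=886): rows 1, 4, 6 → StudentID takes values {44, 47, 51} — violation; (Room=13, Section=891): rows 2, 3 → StudentID takes values {51, 39} — violation — fails.
(iv) Course -> Grade: Course=S: rows 1, 2, 3 → Grade takes values {R55, R13, R59} — violation; Course=J: rows 6, 7, 8, 9, 11 → Grade takes values {R55, R58, R13, R85} — violation — fails.
(v) Grade -> Section: every LHS value maps to a single RHS value — holds.
1 of the 5 dependencies holds.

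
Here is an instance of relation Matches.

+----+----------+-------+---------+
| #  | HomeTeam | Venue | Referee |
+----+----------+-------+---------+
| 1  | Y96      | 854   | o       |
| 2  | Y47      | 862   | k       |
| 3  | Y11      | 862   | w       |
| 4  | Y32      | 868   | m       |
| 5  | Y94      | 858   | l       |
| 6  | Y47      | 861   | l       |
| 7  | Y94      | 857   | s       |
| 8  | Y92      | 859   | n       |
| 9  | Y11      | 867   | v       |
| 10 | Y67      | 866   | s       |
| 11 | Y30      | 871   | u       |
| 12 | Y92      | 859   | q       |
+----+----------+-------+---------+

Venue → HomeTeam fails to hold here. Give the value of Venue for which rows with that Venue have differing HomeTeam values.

Venue=854: row 1 → HomeTeam = Y96 ✓
Venue=862: rows 2, 3 → HomeTeam takes values {Y47, Y11} — violation
Venue=868: row 4 → HomeTeam = Y32 ✓
Venue=858: row 5 → HomeTeam = Y94 ✓
Venue=861: row 6 → HomeTeam = Y47 ✓
Venue=857: row 7 → HomeTeam = Y94 ✓
Venue=859: rows 8, 12 → HomeTeam = Y92, Y92 ✓
Venue=867: row 9 → HomeTeam = Y11 ✓
Venue=866: row 10 → HomeTeam = Y67 ✓
Venue=871: row 11 → HomeTeam = Y30 ✓
The only Venue value with inconsistent HomeTeam is Venue=862.

862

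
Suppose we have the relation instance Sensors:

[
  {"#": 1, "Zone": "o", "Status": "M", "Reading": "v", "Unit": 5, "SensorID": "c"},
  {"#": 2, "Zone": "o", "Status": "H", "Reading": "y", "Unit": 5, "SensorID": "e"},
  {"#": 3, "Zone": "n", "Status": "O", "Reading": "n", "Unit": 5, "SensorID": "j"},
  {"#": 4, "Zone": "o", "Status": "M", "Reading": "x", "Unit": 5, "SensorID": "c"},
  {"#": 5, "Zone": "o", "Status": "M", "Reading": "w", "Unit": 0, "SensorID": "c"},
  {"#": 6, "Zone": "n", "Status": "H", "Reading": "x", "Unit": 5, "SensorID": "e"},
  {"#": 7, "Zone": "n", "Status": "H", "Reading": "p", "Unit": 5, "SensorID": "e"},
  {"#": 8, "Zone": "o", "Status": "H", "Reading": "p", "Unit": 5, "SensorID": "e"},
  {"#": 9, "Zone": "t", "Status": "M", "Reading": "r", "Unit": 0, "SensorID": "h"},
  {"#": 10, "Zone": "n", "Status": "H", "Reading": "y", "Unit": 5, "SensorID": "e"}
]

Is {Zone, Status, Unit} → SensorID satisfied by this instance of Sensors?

(Zone=o, Status=M, Unit=5): rows 1, 4 → SensorID = c, c ✓
(Zone=o, Status=H, Unit=5): rows 2, 8 → SensorID = e, e ✓
(Zone=n, Status=O, Unit=5): row 3 → SensorID = j ✓
(Zone=o, Status=M, Unit=0): row 5 → SensorID = c ✓
(Zone=n, Status=H, Unit=5): rows 6, 7, 10 → SensorID = e, e, e ✓
(Zone=t, Status=M, Unit=0): row 9 → SensorID = h ✓
Every {Zone, Status, Unit} value is associated with a single SensorID value, so {Zone, Status, Unit} → SensorID holds.

Yes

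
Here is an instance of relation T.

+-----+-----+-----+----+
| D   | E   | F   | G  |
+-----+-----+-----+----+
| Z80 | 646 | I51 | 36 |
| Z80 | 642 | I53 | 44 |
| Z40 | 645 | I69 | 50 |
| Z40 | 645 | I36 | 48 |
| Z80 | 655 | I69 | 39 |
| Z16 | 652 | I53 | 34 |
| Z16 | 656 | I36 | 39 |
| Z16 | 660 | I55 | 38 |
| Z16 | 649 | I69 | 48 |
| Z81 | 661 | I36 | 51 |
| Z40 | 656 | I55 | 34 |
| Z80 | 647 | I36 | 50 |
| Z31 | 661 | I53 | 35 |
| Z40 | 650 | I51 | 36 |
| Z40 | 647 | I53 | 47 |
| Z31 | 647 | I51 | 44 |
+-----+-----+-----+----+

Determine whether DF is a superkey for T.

All 16 rows have distinct DF values, so DF → (all attributes) holds and DF is a superkey.

Yes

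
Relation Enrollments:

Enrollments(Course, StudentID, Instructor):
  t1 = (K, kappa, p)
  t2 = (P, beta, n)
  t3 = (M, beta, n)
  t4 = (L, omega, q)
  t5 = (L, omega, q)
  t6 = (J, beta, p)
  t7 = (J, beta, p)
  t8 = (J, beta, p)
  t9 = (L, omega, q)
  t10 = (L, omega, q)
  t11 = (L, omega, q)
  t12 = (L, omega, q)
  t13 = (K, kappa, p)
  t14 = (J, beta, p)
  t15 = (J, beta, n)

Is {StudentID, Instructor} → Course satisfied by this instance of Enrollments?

No

(StudentID=kappa, Instructor=p): rows 1, 13 → Course = K, K ✓
(StudentID=beta, Instructor=n): rows 2, 3, 15 → Course takes values {P, M, J} — violation
(StudentID=omega, Instructor=q): rows 4, 5, 9, 10, 11, 12 → Course = L, L, L, L, L, L ✓
(StudentID=beta, Instructor=p): rows 6, 7, 8, 14 → Course = J, J, J, J ✓
Two rows agree on {StudentID, Instructor} but differ on Course, so {StudentID, Instructor} → Course does not hold.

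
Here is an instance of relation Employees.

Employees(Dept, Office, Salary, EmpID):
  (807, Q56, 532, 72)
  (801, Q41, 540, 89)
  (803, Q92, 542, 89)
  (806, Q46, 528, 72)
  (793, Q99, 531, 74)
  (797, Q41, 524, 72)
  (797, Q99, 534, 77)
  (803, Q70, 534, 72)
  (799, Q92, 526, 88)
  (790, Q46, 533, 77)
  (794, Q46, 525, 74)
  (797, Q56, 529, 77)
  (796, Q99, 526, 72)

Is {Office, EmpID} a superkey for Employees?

All 13 rows have distinct {Office, EmpID} values, so {Office, EmpID} → (all attributes) holds and {Office, EmpID} is a superkey.

Yes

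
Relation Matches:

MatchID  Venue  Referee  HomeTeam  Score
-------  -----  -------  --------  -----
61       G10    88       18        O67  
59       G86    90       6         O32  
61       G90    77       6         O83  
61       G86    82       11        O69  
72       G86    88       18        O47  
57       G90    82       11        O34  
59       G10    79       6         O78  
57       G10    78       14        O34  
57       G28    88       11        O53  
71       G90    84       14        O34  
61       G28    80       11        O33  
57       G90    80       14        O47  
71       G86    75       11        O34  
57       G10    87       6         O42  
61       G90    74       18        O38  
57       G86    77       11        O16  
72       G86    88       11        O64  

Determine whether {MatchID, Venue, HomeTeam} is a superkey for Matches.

All 17 rows have distinct {MatchID, Venue, HomeTeam} values, so {MatchID, Venue, HomeTeam} → (all attributes) holds and {MatchID, Venue, HomeTeam} is a superkey.

Yes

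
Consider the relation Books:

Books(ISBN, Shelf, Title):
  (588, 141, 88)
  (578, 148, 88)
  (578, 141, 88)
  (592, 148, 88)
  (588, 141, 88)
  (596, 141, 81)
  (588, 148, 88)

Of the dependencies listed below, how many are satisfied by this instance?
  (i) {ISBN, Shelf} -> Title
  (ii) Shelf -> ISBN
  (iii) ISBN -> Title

2

(i) {ISBN, Shelf} -> Title: every LHS value maps to a single RHS value — holds.
(ii) Shelf -> ISBN: Shelf=141: 4 rows → ISBN takes values {588, 578, 596} — violation; Shelf=148: 3 rows → ISBN takes values {578, 592, 588} — violation — fails.
(iii) ISBN -> Title: every LHS value maps to a single RHS value — holds.
2 of the 3 dependencies hold.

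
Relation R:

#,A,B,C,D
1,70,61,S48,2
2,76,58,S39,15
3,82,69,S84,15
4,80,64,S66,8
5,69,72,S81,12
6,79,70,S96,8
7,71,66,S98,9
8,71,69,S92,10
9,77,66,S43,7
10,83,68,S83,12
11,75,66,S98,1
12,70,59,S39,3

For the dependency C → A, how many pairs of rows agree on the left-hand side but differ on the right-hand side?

C=S39: violating pairs (2,12) — 1 pair.
C=S98: violating pairs (7,11) — 1 pair.

2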